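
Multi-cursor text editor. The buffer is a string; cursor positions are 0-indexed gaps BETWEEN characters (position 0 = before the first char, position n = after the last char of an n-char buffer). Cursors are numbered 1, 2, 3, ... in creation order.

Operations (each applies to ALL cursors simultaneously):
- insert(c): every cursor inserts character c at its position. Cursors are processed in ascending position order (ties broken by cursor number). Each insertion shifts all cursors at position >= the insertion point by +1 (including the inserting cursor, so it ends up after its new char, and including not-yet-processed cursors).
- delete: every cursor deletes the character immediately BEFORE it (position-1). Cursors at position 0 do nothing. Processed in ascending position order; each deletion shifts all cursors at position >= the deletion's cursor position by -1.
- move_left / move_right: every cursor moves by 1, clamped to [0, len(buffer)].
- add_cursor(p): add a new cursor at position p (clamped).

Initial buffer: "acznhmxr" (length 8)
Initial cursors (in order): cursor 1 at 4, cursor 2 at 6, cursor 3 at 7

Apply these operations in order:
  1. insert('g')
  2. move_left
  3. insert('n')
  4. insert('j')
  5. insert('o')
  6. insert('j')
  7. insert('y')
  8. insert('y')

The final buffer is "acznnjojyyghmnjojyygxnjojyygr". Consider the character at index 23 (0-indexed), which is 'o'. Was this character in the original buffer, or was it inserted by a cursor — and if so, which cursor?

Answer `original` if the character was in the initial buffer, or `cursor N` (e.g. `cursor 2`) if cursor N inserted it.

After op 1 (insert('g')): buffer="acznghmgxgr" (len 11), cursors c1@5 c2@8 c3@10, authorship ....1..2.3.
After op 2 (move_left): buffer="acznghmgxgr" (len 11), cursors c1@4 c2@7 c3@9, authorship ....1..2.3.
After op 3 (insert('n')): buffer="acznnghmngxngr" (len 14), cursors c1@5 c2@9 c3@12, authorship ....11..22.33.
After op 4 (insert('j')): buffer="acznnjghmnjgxnjgr" (len 17), cursors c1@6 c2@11 c3@15, authorship ....111..222.333.
After op 5 (insert('o')): buffer="acznnjoghmnjogxnjogr" (len 20), cursors c1@7 c2@13 c3@18, authorship ....1111..2222.3333.
After op 6 (insert('j')): buffer="acznnjojghmnjojgxnjojgr" (len 23), cursors c1@8 c2@15 c3@21, authorship ....11111..22222.33333.
After op 7 (insert('y')): buffer="acznnjojyghmnjojygxnjojygr" (len 26), cursors c1@9 c2@17 c3@24, authorship ....111111..222222.333333.
After op 8 (insert('y')): buffer="acznnjojyyghmnjojyygxnjojyygr" (len 29), cursors c1@10 c2@19 c3@27, authorship ....1111111..2222222.3333333.
Authorship (.=original, N=cursor N): . . . . 1 1 1 1 1 1 1 . . 2 2 2 2 2 2 2 . 3 3 3 3 3 3 3 .
Index 23: author = 3

Answer: cursor 3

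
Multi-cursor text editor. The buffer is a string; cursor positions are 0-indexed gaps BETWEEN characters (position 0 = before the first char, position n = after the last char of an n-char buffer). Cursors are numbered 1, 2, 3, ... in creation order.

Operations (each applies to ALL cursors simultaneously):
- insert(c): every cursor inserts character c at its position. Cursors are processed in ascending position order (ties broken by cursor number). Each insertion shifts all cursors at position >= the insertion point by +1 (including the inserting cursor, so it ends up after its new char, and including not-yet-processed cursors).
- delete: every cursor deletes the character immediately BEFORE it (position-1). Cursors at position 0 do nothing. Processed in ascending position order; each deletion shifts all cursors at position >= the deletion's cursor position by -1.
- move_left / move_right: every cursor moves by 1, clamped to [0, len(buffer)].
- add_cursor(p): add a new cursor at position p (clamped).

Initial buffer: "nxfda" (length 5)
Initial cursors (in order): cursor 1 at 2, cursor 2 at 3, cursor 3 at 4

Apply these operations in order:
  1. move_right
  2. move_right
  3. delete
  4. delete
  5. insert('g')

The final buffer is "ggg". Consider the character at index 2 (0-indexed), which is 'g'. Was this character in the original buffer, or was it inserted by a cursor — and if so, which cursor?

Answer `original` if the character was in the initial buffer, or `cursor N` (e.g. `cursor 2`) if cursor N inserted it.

After op 1 (move_right): buffer="nxfda" (len 5), cursors c1@3 c2@4 c3@5, authorship .....
After op 2 (move_right): buffer="nxfda" (len 5), cursors c1@4 c2@5 c3@5, authorship .....
After op 3 (delete): buffer="nx" (len 2), cursors c1@2 c2@2 c3@2, authorship ..
After op 4 (delete): buffer="" (len 0), cursors c1@0 c2@0 c3@0, authorship 
After op 5 (insert('g')): buffer="ggg" (len 3), cursors c1@3 c2@3 c3@3, authorship 123
Authorship (.=original, N=cursor N): 1 2 3
Index 2: author = 3

Answer: cursor 3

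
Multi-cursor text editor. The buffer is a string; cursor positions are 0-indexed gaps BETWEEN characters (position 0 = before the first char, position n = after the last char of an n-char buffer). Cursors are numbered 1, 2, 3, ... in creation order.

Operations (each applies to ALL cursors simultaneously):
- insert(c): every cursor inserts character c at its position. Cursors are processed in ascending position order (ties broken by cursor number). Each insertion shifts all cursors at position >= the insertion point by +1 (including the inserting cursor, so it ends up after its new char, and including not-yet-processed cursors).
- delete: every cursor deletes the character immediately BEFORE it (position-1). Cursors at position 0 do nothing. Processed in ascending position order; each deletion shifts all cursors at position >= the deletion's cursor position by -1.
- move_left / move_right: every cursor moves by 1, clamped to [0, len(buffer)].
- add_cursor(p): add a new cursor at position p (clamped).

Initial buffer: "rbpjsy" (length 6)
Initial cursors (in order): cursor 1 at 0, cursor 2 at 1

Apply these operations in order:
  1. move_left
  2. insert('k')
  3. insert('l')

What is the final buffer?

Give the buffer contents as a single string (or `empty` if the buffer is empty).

After op 1 (move_left): buffer="rbpjsy" (len 6), cursors c1@0 c2@0, authorship ......
After op 2 (insert('k')): buffer="kkrbpjsy" (len 8), cursors c1@2 c2@2, authorship 12......
After op 3 (insert('l')): buffer="kkllrbpjsy" (len 10), cursors c1@4 c2@4, authorship 1212......

Answer: kkllrbpjsy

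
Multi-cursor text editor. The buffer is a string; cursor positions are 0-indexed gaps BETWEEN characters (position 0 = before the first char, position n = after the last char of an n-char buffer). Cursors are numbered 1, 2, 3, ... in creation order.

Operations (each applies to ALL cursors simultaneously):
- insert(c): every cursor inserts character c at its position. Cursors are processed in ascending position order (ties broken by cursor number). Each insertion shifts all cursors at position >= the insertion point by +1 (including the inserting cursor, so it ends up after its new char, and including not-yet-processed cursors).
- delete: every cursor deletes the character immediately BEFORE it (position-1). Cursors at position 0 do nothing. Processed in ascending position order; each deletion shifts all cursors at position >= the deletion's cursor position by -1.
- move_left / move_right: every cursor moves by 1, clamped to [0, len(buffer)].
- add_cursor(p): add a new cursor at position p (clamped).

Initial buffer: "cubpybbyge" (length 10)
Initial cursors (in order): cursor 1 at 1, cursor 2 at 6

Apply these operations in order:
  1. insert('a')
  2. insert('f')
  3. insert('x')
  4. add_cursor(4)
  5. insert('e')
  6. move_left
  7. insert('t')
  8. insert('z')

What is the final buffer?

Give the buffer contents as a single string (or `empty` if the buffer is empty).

After op 1 (insert('a')): buffer="caubpybabyge" (len 12), cursors c1@2 c2@8, authorship .1.....2....
After op 2 (insert('f')): buffer="cafubpybafbyge" (len 14), cursors c1@3 c2@10, authorship .11.....22....
After op 3 (insert('x')): buffer="cafxubpybafxbyge" (len 16), cursors c1@4 c2@12, authorship .111.....222....
After op 4 (add_cursor(4)): buffer="cafxubpybafxbyge" (len 16), cursors c1@4 c3@4 c2@12, authorship .111.....222....
After op 5 (insert('e')): buffer="cafxeeubpybafxebyge" (len 19), cursors c1@6 c3@6 c2@15, authorship .11113.....2222....
After op 6 (move_left): buffer="cafxeeubpybafxebyge" (len 19), cursors c1@5 c3@5 c2@14, authorship .11113.....2222....
After op 7 (insert('t')): buffer="cafxetteubpybafxtebyge" (len 22), cursors c1@7 c3@7 c2@17, authorship .1111133.....22222....
After op 8 (insert('z')): buffer="cafxettzzeubpybafxtzebyge" (len 25), cursors c1@9 c3@9 c2@20, authorship .111113133.....222222....

Answer: cafxettzzeubpybafxtzebyge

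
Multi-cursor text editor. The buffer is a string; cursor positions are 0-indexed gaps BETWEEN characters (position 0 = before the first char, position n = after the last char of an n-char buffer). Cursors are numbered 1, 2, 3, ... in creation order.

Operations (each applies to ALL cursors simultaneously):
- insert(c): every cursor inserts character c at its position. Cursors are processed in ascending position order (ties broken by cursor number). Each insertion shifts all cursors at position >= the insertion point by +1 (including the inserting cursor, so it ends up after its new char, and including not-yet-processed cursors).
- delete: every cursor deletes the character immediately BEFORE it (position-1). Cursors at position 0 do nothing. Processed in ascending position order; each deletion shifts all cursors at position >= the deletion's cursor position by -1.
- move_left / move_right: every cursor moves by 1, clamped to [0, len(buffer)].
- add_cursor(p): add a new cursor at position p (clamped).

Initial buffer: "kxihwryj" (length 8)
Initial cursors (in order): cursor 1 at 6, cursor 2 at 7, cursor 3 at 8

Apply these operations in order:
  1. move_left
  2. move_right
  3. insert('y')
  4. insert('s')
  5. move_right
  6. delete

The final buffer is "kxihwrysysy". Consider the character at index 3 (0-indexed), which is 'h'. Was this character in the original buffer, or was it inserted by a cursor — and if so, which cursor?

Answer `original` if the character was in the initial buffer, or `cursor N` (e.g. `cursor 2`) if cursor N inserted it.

After op 1 (move_left): buffer="kxihwryj" (len 8), cursors c1@5 c2@6 c3@7, authorship ........
After op 2 (move_right): buffer="kxihwryj" (len 8), cursors c1@6 c2@7 c3@8, authorship ........
After op 3 (insert('y')): buffer="kxihwryyyjy" (len 11), cursors c1@7 c2@9 c3@11, authorship ......1.2.3
After op 4 (insert('s')): buffer="kxihwrysyysjys" (len 14), cursors c1@8 c2@11 c3@14, authorship ......11.22.33
After op 5 (move_right): buffer="kxihwrysyysjys" (len 14), cursors c1@9 c2@12 c3@14, authorship ......11.22.33
After op 6 (delete): buffer="kxihwrysysy" (len 11), cursors c1@8 c2@10 c3@11, authorship ......11223
Authorship (.=original, N=cursor N): . . . . . . 1 1 2 2 3
Index 3: author = original

Answer: original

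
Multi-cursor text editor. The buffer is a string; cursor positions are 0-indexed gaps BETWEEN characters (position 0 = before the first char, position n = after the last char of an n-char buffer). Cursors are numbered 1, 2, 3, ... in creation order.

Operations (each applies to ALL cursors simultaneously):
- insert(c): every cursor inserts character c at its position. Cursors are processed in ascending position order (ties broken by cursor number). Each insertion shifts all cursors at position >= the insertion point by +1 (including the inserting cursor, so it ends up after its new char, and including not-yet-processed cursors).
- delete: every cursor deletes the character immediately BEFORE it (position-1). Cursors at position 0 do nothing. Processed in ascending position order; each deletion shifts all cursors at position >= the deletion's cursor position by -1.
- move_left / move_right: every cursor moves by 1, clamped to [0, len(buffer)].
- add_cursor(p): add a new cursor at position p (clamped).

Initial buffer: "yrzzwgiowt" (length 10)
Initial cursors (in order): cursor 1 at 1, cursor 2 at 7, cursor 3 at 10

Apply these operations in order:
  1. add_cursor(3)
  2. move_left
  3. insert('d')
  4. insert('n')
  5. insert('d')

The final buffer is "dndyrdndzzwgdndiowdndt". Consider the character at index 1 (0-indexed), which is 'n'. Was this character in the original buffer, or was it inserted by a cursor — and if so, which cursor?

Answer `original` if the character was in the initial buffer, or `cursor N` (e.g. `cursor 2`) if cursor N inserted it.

Answer: cursor 1

Derivation:
After op 1 (add_cursor(3)): buffer="yrzzwgiowt" (len 10), cursors c1@1 c4@3 c2@7 c3@10, authorship ..........
After op 2 (move_left): buffer="yrzzwgiowt" (len 10), cursors c1@0 c4@2 c2@6 c3@9, authorship ..........
After op 3 (insert('d')): buffer="dyrdzzwgdiowdt" (len 14), cursors c1@1 c4@4 c2@9 c3@13, authorship 1..4....2...3.
After op 4 (insert('n')): buffer="dnyrdnzzwgdniowdnt" (len 18), cursors c1@2 c4@6 c2@12 c3@17, authorship 11..44....22...33.
After op 5 (insert('d')): buffer="dndyrdndzzwgdndiowdndt" (len 22), cursors c1@3 c4@8 c2@15 c3@21, authorship 111..444....222...333.
Authorship (.=original, N=cursor N): 1 1 1 . . 4 4 4 . . . . 2 2 2 . . . 3 3 3 .
Index 1: author = 1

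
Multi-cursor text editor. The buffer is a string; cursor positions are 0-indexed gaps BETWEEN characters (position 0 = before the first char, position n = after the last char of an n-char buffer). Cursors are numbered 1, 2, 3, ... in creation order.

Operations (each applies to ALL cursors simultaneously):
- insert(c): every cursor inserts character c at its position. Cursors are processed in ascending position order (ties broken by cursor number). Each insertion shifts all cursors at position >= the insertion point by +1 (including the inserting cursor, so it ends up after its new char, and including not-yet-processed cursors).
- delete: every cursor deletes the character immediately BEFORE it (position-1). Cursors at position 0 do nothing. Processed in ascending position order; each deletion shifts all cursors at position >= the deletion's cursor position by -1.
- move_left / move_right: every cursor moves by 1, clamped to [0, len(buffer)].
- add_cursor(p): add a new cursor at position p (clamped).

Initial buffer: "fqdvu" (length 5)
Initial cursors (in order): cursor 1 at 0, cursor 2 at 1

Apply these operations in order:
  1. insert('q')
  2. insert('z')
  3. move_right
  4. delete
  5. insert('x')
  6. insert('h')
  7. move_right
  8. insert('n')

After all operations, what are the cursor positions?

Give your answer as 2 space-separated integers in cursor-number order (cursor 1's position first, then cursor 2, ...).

Answer: 6 11

Derivation:
After op 1 (insert('q')): buffer="qfqqdvu" (len 7), cursors c1@1 c2@3, authorship 1.2....
After op 2 (insert('z')): buffer="qzfqzqdvu" (len 9), cursors c1@2 c2@5, authorship 11.22....
After op 3 (move_right): buffer="qzfqzqdvu" (len 9), cursors c1@3 c2@6, authorship 11.22....
After op 4 (delete): buffer="qzqzdvu" (len 7), cursors c1@2 c2@4, authorship 1122...
After op 5 (insert('x')): buffer="qzxqzxdvu" (len 9), cursors c1@3 c2@6, authorship 111222...
After op 6 (insert('h')): buffer="qzxhqzxhdvu" (len 11), cursors c1@4 c2@8, authorship 11112222...
After op 7 (move_right): buffer="qzxhqzxhdvu" (len 11), cursors c1@5 c2@9, authorship 11112222...
After op 8 (insert('n')): buffer="qzxhqnzxhdnvu" (len 13), cursors c1@6 c2@11, authorship 111121222.2..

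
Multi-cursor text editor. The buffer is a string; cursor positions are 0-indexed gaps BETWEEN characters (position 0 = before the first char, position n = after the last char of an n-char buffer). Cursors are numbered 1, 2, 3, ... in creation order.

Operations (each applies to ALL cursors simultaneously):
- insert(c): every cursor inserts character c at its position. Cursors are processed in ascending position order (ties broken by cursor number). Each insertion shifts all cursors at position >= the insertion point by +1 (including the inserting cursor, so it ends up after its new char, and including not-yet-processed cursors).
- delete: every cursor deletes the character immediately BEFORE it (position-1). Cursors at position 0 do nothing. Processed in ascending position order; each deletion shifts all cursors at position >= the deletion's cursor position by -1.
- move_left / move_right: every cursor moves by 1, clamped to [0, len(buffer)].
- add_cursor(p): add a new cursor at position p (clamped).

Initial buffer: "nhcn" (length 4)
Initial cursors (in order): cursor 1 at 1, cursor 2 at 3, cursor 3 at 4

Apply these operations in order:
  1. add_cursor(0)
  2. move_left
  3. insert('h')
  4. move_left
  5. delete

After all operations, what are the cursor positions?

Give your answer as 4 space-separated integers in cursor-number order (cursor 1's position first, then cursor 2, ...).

After op 1 (add_cursor(0)): buffer="nhcn" (len 4), cursors c4@0 c1@1 c2@3 c3@4, authorship ....
After op 2 (move_left): buffer="nhcn" (len 4), cursors c1@0 c4@0 c2@2 c3@3, authorship ....
After op 3 (insert('h')): buffer="hhnhhchn" (len 8), cursors c1@2 c4@2 c2@5 c3@7, authorship 14..2.3.
After op 4 (move_left): buffer="hhnhhchn" (len 8), cursors c1@1 c4@1 c2@4 c3@6, authorship 14..2.3.
After op 5 (delete): buffer="hnhhn" (len 5), cursors c1@0 c4@0 c2@2 c3@3, authorship 4.23.

Answer: 0 2 3 0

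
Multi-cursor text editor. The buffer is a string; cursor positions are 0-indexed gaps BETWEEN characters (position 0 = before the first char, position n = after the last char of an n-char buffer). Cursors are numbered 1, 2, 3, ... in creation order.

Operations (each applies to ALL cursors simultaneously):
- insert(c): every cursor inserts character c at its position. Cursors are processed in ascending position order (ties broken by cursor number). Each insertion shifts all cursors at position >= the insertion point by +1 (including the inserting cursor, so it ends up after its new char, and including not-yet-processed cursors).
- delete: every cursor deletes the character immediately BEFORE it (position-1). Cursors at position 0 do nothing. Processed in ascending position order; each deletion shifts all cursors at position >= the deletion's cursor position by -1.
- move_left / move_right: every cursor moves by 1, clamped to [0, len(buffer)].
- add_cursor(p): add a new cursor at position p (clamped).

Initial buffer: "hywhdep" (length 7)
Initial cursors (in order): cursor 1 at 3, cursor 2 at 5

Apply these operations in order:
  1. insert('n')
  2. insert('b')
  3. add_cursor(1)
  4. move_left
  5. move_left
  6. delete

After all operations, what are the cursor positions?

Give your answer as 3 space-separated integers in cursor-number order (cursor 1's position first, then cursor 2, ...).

Answer: 2 5 0

Derivation:
After op 1 (insert('n')): buffer="hywnhdnep" (len 9), cursors c1@4 c2@7, authorship ...1..2..
After op 2 (insert('b')): buffer="hywnbhdnbep" (len 11), cursors c1@5 c2@9, authorship ...11..22..
After op 3 (add_cursor(1)): buffer="hywnbhdnbep" (len 11), cursors c3@1 c1@5 c2@9, authorship ...11..22..
After op 4 (move_left): buffer="hywnbhdnbep" (len 11), cursors c3@0 c1@4 c2@8, authorship ...11..22..
After op 5 (move_left): buffer="hywnbhdnbep" (len 11), cursors c3@0 c1@3 c2@7, authorship ...11..22..
After op 6 (delete): buffer="hynbhnbep" (len 9), cursors c3@0 c1@2 c2@5, authorship ..11.22..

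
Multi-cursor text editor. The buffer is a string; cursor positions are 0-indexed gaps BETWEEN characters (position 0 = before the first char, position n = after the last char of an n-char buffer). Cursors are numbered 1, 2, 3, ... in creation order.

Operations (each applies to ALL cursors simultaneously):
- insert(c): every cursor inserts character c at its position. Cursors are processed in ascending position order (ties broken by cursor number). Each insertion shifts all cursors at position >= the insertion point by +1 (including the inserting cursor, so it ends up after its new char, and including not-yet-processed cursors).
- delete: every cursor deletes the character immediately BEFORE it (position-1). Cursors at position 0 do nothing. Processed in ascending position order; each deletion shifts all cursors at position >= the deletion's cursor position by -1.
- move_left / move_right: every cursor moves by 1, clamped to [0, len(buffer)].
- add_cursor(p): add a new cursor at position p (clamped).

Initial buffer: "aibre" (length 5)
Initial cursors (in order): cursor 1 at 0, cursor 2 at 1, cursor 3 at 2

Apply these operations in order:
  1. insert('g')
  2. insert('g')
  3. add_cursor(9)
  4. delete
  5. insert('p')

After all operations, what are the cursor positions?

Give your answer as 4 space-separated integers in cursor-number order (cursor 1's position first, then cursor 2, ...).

Answer: 2 5 9 9

Derivation:
After op 1 (insert('g')): buffer="gagigbre" (len 8), cursors c1@1 c2@3 c3@5, authorship 1.2.3...
After op 2 (insert('g')): buffer="ggaggiggbre" (len 11), cursors c1@2 c2@5 c3@8, authorship 11.22.33...
After op 3 (add_cursor(9)): buffer="ggaggiggbre" (len 11), cursors c1@2 c2@5 c3@8 c4@9, authorship 11.22.33...
After op 4 (delete): buffer="gagigre" (len 7), cursors c1@1 c2@3 c3@5 c4@5, authorship 1.2.3..
After op 5 (insert('p')): buffer="gpagpigppre" (len 11), cursors c1@2 c2@5 c3@9 c4@9, authorship 11.22.334..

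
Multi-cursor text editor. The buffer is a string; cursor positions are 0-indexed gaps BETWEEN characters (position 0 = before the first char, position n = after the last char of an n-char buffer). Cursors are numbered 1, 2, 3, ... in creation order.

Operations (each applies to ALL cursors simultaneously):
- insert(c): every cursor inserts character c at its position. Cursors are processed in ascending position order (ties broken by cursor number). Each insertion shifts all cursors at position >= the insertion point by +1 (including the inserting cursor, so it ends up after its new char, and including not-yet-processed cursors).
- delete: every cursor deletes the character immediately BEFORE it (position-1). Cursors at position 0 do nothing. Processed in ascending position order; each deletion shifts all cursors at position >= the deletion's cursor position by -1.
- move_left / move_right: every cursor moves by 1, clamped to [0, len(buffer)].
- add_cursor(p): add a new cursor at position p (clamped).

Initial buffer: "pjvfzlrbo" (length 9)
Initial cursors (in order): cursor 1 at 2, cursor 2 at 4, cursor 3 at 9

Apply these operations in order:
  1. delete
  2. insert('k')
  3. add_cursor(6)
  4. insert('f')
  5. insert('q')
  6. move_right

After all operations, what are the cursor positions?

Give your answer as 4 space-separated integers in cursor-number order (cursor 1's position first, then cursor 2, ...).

After op 1 (delete): buffer="pvzlrb" (len 6), cursors c1@1 c2@2 c3@6, authorship ......
After op 2 (insert('k')): buffer="pkvkzlrbk" (len 9), cursors c1@2 c2@4 c3@9, authorship .1.2....3
After op 3 (add_cursor(6)): buffer="pkvkzlrbk" (len 9), cursors c1@2 c2@4 c4@6 c3@9, authorship .1.2....3
After op 4 (insert('f')): buffer="pkfvkfzlfrbkf" (len 13), cursors c1@3 c2@6 c4@9 c3@13, authorship .11.22..4..33
After op 5 (insert('q')): buffer="pkfqvkfqzlfqrbkfq" (len 17), cursors c1@4 c2@8 c4@12 c3@17, authorship .111.222..44..333
After op 6 (move_right): buffer="pkfqvkfqzlfqrbkfq" (len 17), cursors c1@5 c2@9 c4@13 c3@17, authorship .111.222..44..333

Answer: 5 9 17 13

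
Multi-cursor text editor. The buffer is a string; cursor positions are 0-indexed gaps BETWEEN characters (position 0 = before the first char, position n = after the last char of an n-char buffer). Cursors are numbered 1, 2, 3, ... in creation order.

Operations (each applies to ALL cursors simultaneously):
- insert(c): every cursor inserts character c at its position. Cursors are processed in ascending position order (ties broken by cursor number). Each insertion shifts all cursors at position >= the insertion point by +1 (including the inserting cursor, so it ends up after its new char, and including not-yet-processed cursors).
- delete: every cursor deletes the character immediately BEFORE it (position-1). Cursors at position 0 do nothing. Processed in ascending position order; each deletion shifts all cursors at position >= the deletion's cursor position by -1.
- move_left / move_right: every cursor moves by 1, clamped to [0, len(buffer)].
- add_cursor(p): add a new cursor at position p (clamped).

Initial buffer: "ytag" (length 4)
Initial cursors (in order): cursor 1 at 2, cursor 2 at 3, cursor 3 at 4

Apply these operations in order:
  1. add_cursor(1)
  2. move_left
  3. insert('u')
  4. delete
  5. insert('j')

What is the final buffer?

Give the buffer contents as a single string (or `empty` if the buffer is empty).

Answer: jyjtjajg

Derivation:
After op 1 (add_cursor(1)): buffer="ytag" (len 4), cursors c4@1 c1@2 c2@3 c3@4, authorship ....
After op 2 (move_left): buffer="ytag" (len 4), cursors c4@0 c1@1 c2@2 c3@3, authorship ....
After op 3 (insert('u')): buffer="uyutuaug" (len 8), cursors c4@1 c1@3 c2@5 c3@7, authorship 4.1.2.3.
After op 4 (delete): buffer="ytag" (len 4), cursors c4@0 c1@1 c2@2 c3@3, authorship ....
After op 5 (insert('j')): buffer="jyjtjajg" (len 8), cursors c4@1 c1@3 c2@5 c3@7, authorship 4.1.2.3.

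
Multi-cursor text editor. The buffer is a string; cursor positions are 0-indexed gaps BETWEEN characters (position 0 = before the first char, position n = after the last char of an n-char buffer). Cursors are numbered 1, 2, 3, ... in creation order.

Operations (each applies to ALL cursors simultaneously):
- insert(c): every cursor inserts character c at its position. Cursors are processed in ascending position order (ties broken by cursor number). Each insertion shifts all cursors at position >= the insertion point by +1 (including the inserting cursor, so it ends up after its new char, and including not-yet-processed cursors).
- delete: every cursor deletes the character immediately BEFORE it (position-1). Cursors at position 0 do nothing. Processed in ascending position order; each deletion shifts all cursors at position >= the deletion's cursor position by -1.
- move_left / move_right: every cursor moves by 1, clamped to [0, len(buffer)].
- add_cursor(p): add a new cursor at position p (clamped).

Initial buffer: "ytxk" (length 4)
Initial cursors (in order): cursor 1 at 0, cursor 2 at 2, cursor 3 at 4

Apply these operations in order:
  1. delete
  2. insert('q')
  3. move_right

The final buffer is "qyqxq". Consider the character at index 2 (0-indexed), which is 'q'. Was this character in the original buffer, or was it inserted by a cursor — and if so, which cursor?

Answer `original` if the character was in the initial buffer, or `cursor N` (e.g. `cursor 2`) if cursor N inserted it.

After op 1 (delete): buffer="yx" (len 2), cursors c1@0 c2@1 c3@2, authorship ..
After op 2 (insert('q')): buffer="qyqxq" (len 5), cursors c1@1 c2@3 c3@5, authorship 1.2.3
After op 3 (move_right): buffer="qyqxq" (len 5), cursors c1@2 c2@4 c3@5, authorship 1.2.3
Authorship (.=original, N=cursor N): 1 . 2 . 3
Index 2: author = 2

Answer: cursor 2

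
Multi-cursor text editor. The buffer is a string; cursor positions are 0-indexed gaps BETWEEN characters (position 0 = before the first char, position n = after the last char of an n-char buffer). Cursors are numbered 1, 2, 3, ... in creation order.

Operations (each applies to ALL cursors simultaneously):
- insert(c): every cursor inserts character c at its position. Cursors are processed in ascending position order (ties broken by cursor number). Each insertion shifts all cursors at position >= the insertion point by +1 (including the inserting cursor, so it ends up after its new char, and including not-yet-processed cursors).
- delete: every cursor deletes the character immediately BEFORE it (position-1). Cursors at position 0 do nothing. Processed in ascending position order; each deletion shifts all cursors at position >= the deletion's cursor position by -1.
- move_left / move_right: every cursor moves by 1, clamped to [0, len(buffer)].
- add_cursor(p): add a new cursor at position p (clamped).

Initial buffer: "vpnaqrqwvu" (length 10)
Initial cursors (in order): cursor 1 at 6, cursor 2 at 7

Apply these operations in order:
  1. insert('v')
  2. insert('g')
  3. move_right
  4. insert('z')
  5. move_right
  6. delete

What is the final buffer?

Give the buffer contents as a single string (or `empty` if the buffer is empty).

Answer: vpnaqrvgqzgwzu

Derivation:
After op 1 (insert('v')): buffer="vpnaqrvqvwvu" (len 12), cursors c1@7 c2@9, authorship ......1.2...
After op 2 (insert('g')): buffer="vpnaqrvgqvgwvu" (len 14), cursors c1@8 c2@11, authorship ......11.22...
After op 3 (move_right): buffer="vpnaqrvgqvgwvu" (len 14), cursors c1@9 c2@12, authorship ......11.22...
After op 4 (insert('z')): buffer="vpnaqrvgqzvgwzvu" (len 16), cursors c1@10 c2@14, authorship ......11.122.2..
After op 5 (move_right): buffer="vpnaqrvgqzvgwzvu" (len 16), cursors c1@11 c2@15, authorship ......11.122.2..
After op 6 (delete): buffer="vpnaqrvgqzgwzu" (len 14), cursors c1@10 c2@13, authorship ......11.12.2.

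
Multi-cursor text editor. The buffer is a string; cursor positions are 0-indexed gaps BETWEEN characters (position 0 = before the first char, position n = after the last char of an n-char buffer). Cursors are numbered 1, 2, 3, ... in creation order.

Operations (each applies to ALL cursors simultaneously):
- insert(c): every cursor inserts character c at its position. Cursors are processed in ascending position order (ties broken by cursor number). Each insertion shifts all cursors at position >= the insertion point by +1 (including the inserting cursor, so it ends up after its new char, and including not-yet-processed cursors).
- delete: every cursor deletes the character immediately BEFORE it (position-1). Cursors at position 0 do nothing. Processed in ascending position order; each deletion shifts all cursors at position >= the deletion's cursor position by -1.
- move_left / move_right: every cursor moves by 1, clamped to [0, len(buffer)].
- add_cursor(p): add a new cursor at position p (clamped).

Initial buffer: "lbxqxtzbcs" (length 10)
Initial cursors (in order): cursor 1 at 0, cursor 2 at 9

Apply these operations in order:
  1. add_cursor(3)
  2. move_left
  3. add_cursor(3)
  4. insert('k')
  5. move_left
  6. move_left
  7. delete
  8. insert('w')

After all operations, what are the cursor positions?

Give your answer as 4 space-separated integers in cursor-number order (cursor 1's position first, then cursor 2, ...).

Answer: 1 11 3 5

Derivation:
After op 1 (add_cursor(3)): buffer="lbxqxtzbcs" (len 10), cursors c1@0 c3@3 c2@9, authorship ..........
After op 2 (move_left): buffer="lbxqxtzbcs" (len 10), cursors c1@0 c3@2 c2@8, authorship ..........
After op 3 (add_cursor(3)): buffer="lbxqxtzbcs" (len 10), cursors c1@0 c3@2 c4@3 c2@8, authorship ..........
After op 4 (insert('k')): buffer="klbkxkqxtzbkcs" (len 14), cursors c1@1 c3@4 c4@6 c2@12, authorship 1..3.4.....2..
After op 5 (move_left): buffer="klbkxkqxtzbkcs" (len 14), cursors c1@0 c3@3 c4@5 c2@11, authorship 1..3.4.....2..
After op 6 (move_left): buffer="klbkxkqxtzbkcs" (len 14), cursors c1@0 c3@2 c4@4 c2@10, authorship 1..3.4.....2..
After op 7 (delete): buffer="kbxkqxtbkcs" (len 11), cursors c1@0 c3@1 c4@2 c2@7, authorship 1..4....2..
After op 8 (insert('w')): buffer="wkwbwxkqxtwbkcs" (len 15), cursors c1@1 c3@3 c4@5 c2@11, authorship 113.4.4...2.2..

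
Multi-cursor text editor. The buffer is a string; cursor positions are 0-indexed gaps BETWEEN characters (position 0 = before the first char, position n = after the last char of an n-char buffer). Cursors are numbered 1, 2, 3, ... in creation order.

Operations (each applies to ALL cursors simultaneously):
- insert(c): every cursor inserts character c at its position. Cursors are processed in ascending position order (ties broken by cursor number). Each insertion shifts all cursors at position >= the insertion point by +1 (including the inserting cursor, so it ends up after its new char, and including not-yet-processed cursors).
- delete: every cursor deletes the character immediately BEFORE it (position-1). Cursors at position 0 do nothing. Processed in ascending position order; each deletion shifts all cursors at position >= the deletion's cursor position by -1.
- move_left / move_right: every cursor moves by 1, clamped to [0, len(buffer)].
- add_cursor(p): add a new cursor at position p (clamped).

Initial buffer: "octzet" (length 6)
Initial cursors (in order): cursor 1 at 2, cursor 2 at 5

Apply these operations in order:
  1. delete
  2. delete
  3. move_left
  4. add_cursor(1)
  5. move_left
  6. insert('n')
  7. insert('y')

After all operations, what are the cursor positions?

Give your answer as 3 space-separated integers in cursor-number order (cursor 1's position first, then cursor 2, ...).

After op 1 (delete): buffer="otzt" (len 4), cursors c1@1 c2@3, authorship ....
After op 2 (delete): buffer="tt" (len 2), cursors c1@0 c2@1, authorship ..
After op 3 (move_left): buffer="tt" (len 2), cursors c1@0 c2@0, authorship ..
After op 4 (add_cursor(1)): buffer="tt" (len 2), cursors c1@0 c2@0 c3@1, authorship ..
After op 5 (move_left): buffer="tt" (len 2), cursors c1@0 c2@0 c3@0, authorship ..
After op 6 (insert('n')): buffer="nnntt" (len 5), cursors c1@3 c2@3 c3@3, authorship 123..
After op 7 (insert('y')): buffer="nnnyyytt" (len 8), cursors c1@6 c2@6 c3@6, authorship 123123..

Answer: 6 6 6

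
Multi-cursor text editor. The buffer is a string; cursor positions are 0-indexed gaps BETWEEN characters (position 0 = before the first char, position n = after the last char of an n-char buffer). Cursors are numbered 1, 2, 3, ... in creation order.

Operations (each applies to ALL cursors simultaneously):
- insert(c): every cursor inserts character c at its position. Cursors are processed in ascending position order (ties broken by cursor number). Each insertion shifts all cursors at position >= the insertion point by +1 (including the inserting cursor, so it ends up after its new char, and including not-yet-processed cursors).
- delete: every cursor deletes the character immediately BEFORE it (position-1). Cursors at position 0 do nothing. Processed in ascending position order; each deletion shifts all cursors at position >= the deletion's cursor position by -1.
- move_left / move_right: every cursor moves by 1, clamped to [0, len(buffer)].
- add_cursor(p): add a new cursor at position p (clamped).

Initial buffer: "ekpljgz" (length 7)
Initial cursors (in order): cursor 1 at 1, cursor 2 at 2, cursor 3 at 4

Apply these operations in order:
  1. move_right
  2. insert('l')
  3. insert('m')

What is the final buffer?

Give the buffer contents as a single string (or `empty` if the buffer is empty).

Answer: eklmplmljlmgz

Derivation:
After op 1 (move_right): buffer="ekpljgz" (len 7), cursors c1@2 c2@3 c3@5, authorship .......
After op 2 (insert('l')): buffer="eklplljlgz" (len 10), cursors c1@3 c2@5 c3@8, authorship ..1.2..3..
After op 3 (insert('m')): buffer="eklmplmljlmgz" (len 13), cursors c1@4 c2@7 c3@11, authorship ..11.22..33..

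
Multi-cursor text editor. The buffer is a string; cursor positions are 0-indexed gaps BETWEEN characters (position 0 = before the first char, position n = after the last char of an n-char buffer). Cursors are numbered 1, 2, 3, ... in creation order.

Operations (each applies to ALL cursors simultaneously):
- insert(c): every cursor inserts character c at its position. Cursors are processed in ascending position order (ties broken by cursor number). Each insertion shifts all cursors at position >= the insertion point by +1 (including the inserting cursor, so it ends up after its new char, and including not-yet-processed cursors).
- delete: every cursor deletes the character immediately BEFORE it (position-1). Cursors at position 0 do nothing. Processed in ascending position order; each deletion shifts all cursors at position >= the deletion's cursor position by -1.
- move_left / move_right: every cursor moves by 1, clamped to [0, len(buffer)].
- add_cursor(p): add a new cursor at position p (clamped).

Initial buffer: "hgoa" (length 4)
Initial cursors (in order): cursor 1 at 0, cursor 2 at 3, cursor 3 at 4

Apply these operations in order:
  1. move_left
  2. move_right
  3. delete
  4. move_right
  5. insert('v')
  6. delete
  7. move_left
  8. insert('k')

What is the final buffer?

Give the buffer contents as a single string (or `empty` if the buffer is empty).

Answer: kkkg

Derivation:
After op 1 (move_left): buffer="hgoa" (len 4), cursors c1@0 c2@2 c3@3, authorship ....
After op 2 (move_right): buffer="hgoa" (len 4), cursors c1@1 c2@3 c3@4, authorship ....
After op 3 (delete): buffer="g" (len 1), cursors c1@0 c2@1 c3@1, authorship .
After op 4 (move_right): buffer="g" (len 1), cursors c1@1 c2@1 c3@1, authorship .
After op 5 (insert('v')): buffer="gvvv" (len 4), cursors c1@4 c2@4 c3@4, authorship .123
After op 6 (delete): buffer="g" (len 1), cursors c1@1 c2@1 c3@1, authorship .
After op 7 (move_left): buffer="g" (len 1), cursors c1@0 c2@0 c3@0, authorship .
After op 8 (insert('k')): buffer="kkkg" (len 4), cursors c1@3 c2@3 c3@3, authorship 123.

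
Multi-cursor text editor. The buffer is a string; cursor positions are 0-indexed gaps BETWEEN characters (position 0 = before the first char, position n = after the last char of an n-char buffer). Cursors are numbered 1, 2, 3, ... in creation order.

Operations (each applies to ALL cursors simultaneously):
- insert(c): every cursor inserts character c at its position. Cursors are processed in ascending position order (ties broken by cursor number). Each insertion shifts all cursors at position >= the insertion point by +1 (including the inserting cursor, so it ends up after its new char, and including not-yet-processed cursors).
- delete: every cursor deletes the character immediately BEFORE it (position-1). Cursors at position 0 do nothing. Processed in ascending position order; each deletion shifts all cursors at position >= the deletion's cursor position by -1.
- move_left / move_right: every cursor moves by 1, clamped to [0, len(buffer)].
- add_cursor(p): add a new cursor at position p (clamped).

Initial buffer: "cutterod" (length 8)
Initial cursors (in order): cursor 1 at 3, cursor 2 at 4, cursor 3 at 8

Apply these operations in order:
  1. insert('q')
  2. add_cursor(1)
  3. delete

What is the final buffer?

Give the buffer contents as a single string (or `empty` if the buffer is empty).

After op 1 (insert('q')): buffer="cutqtqerodq" (len 11), cursors c1@4 c2@6 c3@11, authorship ...1.2....3
After op 2 (add_cursor(1)): buffer="cutqtqerodq" (len 11), cursors c4@1 c1@4 c2@6 c3@11, authorship ...1.2....3
After op 3 (delete): buffer="utterod" (len 7), cursors c4@0 c1@2 c2@3 c3@7, authorship .......

Answer: utterod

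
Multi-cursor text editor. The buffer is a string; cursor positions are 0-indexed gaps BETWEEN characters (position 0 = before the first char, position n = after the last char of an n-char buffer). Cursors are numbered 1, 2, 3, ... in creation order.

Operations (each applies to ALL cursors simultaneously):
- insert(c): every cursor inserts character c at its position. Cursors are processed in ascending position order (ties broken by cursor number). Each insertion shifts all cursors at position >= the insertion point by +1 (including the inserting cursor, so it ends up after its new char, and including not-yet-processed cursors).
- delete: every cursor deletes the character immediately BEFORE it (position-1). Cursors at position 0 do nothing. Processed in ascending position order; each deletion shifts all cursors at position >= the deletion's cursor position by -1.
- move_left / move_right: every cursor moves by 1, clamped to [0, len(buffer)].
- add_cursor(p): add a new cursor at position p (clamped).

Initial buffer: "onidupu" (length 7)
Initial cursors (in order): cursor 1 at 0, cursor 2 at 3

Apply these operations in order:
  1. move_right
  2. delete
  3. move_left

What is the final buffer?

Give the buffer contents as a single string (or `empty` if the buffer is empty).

After op 1 (move_right): buffer="onidupu" (len 7), cursors c1@1 c2@4, authorship .......
After op 2 (delete): buffer="niupu" (len 5), cursors c1@0 c2@2, authorship .....
After op 3 (move_left): buffer="niupu" (len 5), cursors c1@0 c2@1, authorship .....

Answer: niupu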